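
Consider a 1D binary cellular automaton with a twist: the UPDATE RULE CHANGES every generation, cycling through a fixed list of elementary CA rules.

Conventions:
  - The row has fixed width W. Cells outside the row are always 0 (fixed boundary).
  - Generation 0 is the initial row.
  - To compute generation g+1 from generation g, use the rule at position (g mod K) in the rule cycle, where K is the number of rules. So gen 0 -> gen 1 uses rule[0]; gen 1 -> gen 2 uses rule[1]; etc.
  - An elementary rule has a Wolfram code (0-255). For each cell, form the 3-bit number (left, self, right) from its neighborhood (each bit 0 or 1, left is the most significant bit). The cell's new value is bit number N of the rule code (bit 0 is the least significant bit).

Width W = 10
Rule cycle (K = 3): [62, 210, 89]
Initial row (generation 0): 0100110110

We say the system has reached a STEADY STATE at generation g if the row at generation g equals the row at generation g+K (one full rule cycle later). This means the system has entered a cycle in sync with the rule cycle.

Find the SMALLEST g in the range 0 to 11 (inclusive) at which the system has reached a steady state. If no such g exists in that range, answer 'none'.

Gen 0: 0100110110
Gen 1 (rule 62): 1111101101
Gen 2 (rule 210): 0111100100
Gen 3 (rule 89): 0100110011
Gen 4 (rule 62): 1111101110
Gen 5 (rule 210): 0111100111
Gen 6 (rule 89): 0100110101
Gen 7 (rule 62): 1111101111
Gen 8 (rule 210): 0111100111
Gen 9 (rule 89): 0100110101
Gen 10 (rule 62): 1111101111
Gen 11 (rule 210): 0111100111
Gen 12 (rule 89): 0100110101
Gen 13 (rule 62): 1111101111
Gen 14 (rule 210): 0111100111

Answer: 5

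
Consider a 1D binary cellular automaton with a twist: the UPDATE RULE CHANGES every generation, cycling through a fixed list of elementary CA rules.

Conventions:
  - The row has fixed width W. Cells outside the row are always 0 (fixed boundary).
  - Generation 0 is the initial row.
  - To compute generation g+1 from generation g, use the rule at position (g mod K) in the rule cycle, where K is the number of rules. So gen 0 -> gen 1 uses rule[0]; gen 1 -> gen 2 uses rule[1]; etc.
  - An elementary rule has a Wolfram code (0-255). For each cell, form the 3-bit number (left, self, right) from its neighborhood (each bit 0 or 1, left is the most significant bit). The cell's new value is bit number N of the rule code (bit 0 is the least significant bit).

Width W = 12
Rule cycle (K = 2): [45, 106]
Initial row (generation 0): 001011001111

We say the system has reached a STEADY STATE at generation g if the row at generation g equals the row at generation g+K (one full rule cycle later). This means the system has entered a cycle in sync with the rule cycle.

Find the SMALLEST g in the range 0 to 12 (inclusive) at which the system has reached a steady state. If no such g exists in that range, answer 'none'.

Gen 0: 001011001111
Gen 1 (rule 45): 101110001000
Gen 2 (rule 106): 011010010000
Gen 3 (rule 45): 010110010111
Gen 4 (rule 106): 101110101101
Gen 5 (rule 45): 111001111011
Gen 6 (rule 106): 101011001111
Gen 7 (rule 45): 111110001000
Gen 8 (rule 106): 100010010000
Gen 9 (rule 45): 101010010111
Gen 10 (rule 106): 010100101101
Gen 11 (rule 45): 011100111011
Gen 12 (rule 106): 110101101111
Gen 13 (rule 45): 101111011000
Gen 14 (rule 106): 011001111000

Answer: none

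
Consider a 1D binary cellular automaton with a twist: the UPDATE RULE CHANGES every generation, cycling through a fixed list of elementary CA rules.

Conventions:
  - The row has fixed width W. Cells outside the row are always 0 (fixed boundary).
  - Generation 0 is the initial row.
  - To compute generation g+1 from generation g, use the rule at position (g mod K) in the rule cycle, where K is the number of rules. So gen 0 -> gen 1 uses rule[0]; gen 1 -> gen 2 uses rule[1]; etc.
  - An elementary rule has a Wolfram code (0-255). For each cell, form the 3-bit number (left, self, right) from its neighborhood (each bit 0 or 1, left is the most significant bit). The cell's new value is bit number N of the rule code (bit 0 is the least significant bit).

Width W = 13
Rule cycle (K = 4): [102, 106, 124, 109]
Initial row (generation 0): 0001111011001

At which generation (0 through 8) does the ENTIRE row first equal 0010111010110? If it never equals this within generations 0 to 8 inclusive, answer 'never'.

Answer: never

Derivation:
Gen 0: 0001111011001
Gen 1 (rule 102): 0010001101011
Gen 2 (rule 106): 0100011110111
Gen 3 (rule 124): 0110010011101
Gen 4 (rule 109): 0110010010111
Gen 5 (rule 102): 1010110111001
Gen 6 (rule 106): 0101111101010
Gen 7 (rule 124): 0111000111111
Gen 8 (rule 109): 0101010100001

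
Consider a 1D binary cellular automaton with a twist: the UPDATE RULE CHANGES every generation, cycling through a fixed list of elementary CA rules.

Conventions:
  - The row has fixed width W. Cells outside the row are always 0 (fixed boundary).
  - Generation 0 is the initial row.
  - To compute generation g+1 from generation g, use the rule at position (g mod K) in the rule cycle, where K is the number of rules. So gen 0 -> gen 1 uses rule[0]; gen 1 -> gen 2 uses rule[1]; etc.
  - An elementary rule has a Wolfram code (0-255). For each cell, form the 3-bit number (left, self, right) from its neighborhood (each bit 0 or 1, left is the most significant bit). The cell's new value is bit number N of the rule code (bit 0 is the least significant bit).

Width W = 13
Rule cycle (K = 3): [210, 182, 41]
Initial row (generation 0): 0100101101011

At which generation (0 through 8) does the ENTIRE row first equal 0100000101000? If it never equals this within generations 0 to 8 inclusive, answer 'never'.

Gen 0: 0100101101011
Gen 1 (rule 210): 1011000100001
Gen 2 (rule 182): 1100101110011
Gen 3 (rule 41): 1000011000010
Gen 4 (rule 210): 0100101100101
Gen 5 (rule 182): 1111110011111
Gen 6 (rule 41): 1000000010000
Gen 7 (rule 210): 0100000101000
Gen 8 (rule 182): 1110001111100

Answer: 7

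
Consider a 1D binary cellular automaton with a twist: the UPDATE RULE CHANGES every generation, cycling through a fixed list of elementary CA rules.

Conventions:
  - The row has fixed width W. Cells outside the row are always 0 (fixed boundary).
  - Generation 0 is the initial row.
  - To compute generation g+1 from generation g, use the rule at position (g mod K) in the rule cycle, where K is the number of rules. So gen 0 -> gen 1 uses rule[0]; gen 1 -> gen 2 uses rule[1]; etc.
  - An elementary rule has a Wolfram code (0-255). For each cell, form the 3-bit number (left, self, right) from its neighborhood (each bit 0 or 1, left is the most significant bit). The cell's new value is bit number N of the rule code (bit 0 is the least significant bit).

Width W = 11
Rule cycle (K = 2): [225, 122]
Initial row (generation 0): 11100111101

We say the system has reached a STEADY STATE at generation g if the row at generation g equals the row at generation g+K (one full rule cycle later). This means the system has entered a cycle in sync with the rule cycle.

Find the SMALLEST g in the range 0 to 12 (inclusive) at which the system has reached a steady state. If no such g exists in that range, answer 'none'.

Gen 0: 11100111101
Gen 1 (rule 225): 01100011110
Gen 2 (rule 122): 11110110011
Gen 3 (rule 225): 01111010001
Gen 4 (rule 122): 11001101010
Gen 5 (rule 225): 01000110100
Gen 6 (rule 122): 10101111010
Gen 7 (rule 225): 01010111100
Gen 8 (rule 122): 10101100110
Gen 9 (rule 225): 01010100010
Gen 10 (rule 122): 10101010101
Gen 11 (rule 225): 01010101010
Gen 12 (rule 122): 10101010101
Gen 13 (rule 225): 01010101010
Gen 14 (rule 122): 10101010101

Answer: 10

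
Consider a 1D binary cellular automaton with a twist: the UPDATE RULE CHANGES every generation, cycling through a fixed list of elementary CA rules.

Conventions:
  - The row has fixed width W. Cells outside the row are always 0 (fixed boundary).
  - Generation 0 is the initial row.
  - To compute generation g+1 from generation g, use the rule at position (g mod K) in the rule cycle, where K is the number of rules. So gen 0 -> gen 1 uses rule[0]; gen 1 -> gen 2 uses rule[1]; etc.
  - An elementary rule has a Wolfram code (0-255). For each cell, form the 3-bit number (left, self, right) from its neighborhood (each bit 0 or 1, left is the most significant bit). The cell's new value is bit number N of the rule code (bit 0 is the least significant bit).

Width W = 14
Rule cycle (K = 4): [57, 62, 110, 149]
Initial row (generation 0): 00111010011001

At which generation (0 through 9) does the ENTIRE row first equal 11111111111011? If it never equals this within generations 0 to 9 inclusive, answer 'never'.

Answer: 4

Derivation:
Gen 0: 00111010011001
Gen 1 (rule 57): 10100101010100
Gen 2 (rule 62): 11111111111110
Gen 3 (rule 110): 10000000000010
Gen 4 (rule 149): 11111111111011
Gen 5 (rule 57): 10000000000110
Gen 6 (rule 62): 11000000001101
Gen 7 (rule 110): 11000000011111
Gen 8 (rule 149): 00111111001110
Gen 9 (rule 57): 10100000101001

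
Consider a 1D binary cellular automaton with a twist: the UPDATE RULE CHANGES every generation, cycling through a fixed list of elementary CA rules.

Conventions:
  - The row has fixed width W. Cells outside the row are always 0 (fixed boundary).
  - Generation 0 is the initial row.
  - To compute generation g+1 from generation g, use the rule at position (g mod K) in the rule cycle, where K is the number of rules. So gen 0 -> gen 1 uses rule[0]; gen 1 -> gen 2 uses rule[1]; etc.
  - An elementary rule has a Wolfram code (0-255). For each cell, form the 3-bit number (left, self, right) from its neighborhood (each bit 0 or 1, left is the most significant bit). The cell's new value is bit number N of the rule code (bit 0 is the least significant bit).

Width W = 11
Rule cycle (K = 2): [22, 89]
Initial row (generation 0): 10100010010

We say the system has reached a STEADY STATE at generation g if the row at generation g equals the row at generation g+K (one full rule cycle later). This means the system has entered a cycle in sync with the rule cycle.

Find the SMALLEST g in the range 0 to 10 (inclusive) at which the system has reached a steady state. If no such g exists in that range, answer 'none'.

Gen 0: 10100010010
Gen 1 (rule 22): 10110111111
Gen 2 (rule 89): 00110100001
Gen 3 (rule 22): 01000110011
Gen 4 (rule 89): 00110111011
Gen 5 (rule 22): 01000000000
Gen 6 (rule 89): 00111111111
Gen 7 (rule 22): 01000000000
Gen 8 (rule 89): 00111111111
Gen 9 (rule 22): 01000000000
Gen 10 (rule 89): 00111111111
Gen 11 (rule 22): 01000000000
Gen 12 (rule 89): 00111111111

Answer: 5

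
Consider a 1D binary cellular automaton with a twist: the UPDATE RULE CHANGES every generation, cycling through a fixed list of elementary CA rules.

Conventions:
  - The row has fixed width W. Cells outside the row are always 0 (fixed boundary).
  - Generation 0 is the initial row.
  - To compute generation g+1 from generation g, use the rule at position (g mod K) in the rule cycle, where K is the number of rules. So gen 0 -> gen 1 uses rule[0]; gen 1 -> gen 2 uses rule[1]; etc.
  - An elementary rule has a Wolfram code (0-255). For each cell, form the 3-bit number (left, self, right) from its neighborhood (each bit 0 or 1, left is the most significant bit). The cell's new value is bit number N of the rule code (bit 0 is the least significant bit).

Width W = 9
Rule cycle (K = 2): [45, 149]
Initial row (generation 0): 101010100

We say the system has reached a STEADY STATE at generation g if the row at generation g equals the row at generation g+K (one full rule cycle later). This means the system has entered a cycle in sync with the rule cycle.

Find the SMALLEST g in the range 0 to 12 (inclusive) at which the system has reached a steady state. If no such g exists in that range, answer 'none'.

Gen 0: 101010100
Gen 1 (rule 45): 111111101
Gen 2 (rule 149): 011111001
Gen 3 (rule 45): 010000001
Gen 4 (rule 149): 011111101
Gen 5 (rule 45): 010000011
Gen 6 (rule 149): 011111000
Gen 7 (rule 45): 010000011
Gen 8 (rule 149): 011111000
Gen 9 (rule 45): 010000011
Gen 10 (rule 149): 011111000
Gen 11 (rule 45): 010000011
Gen 12 (rule 149): 011111000
Gen 13 (rule 45): 010000011
Gen 14 (rule 149): 011111000

Answer: 5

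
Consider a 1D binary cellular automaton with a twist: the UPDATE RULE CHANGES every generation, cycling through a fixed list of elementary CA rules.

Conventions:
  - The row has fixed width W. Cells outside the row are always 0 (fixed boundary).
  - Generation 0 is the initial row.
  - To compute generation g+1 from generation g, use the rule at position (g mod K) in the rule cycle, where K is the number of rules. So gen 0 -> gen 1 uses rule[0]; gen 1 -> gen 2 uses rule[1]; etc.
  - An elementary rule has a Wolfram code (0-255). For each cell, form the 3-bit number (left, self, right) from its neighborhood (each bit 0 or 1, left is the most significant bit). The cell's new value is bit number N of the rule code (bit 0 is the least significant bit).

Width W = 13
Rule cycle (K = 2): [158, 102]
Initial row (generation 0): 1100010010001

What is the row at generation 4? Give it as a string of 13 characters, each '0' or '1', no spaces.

Answer: 0011100101011

Derivation:
Gen 0: 1100010010001
Gen 1 (rule 158): 1010111111011
Gen 2 (rule 102): 1111000001101
Gen 3 (rule 158): 1110100011001
Gen 4 (rule 102): 0011100101011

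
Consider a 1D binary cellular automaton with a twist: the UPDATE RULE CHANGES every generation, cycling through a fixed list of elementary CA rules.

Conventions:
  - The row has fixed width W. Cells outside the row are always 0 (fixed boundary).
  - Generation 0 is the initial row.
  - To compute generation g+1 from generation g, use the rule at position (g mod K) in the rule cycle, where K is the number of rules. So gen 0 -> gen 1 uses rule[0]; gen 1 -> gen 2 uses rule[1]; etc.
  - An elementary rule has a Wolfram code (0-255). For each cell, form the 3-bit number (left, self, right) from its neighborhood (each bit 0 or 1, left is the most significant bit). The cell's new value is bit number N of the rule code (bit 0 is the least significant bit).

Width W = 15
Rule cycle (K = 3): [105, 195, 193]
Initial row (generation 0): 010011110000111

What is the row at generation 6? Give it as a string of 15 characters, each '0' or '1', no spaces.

Gen 0: 010011110000111
Gen 1 (rule 105): 000010010110101
Gen 2 (rule 195): 111100100010000
Gen 3 (rule 193): 011100001000111
Gen 4 (rule 105): 010101100010101
Gen 5 (rule 195): 100000101100000
Gen 6 (rule 193): 001110000101111

Answer: 001110000101111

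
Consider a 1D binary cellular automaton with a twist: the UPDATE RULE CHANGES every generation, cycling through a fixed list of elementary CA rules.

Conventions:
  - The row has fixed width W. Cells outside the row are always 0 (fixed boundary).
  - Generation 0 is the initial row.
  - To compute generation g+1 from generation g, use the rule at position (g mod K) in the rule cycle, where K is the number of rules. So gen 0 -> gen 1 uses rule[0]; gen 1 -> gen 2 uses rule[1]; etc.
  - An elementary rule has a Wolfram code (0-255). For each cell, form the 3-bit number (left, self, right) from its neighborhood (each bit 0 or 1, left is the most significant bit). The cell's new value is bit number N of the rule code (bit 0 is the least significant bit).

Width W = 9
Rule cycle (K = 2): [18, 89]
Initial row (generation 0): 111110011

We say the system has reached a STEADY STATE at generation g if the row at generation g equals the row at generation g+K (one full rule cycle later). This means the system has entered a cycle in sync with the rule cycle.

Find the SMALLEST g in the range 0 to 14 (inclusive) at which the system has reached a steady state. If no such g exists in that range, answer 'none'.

Gen 0: 111110011
Gen 1 (rule 18): 000001100
Gen 2 (rule 89): 111101111
Gen 3 (rule 18): 000000000
Gen 4 (rule 89): 111111111
Gen 5 (rule 18): 000000000
Gen 6 (rule 89): 111111111
Gen 7 (rule 18): 000000000
Gen 8 (rule 89): 111111111
Gen 9 (rule 18): 000000000
Gen 10 (rule 89): 111111111
Gen 11 (rule 18): 000000000
Gen 12 (rule 89): 111111111
Gen 13 (rule 18): 000000000
Gen 14 (rule 89): 111111111
Gen 15 (rule 18): 000000000
Gen 16 (rule 89): 111111111

Answer: 3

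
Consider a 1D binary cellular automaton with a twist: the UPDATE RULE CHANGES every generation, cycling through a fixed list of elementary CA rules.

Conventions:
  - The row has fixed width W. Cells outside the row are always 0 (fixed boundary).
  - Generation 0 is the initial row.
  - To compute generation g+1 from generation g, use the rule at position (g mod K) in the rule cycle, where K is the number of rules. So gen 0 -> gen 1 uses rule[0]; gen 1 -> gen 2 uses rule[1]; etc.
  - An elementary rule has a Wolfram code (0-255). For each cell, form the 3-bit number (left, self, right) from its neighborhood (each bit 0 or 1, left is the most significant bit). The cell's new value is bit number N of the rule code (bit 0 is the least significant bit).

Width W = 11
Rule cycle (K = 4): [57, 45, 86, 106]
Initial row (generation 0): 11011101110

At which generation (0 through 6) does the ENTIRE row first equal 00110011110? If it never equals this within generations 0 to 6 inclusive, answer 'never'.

Gen 0: 11011101110
Gen 1 (rule 57): 10110011001
Gen 2 (rule 45): 11100010001
Gen 3 (rule 86): 00110111011
Gen 4 (rule 106): 01111101111
Gen 5 (rule 57): 01000011000
Gen 6 (rule 45): 01011010011

Answer: never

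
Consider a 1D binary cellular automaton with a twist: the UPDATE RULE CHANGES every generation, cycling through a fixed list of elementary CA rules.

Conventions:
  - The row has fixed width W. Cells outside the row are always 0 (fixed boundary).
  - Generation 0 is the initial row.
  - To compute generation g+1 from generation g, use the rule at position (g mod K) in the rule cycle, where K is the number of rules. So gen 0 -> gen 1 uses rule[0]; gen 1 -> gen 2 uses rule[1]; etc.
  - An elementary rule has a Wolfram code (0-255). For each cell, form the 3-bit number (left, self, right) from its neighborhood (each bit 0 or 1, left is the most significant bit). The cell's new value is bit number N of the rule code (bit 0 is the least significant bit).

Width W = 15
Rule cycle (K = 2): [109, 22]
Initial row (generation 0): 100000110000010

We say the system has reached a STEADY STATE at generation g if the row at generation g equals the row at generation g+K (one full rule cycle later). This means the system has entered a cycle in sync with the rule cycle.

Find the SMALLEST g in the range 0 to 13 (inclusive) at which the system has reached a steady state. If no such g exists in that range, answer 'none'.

Answer: 4

Derivation:
Gen 0: 100000110000010
Gen 1 (rule 109): 101110110111010
Gen 2 (rule 22): 100000000000011
Gen 3 (rule 109): 101111111111011
Gen 4 (rule 22): 100000000000000
Gen 5 (rule 109): 101111111111111
Gen 6 (rule 22): 100000000000000
Gen 7 (rule 109): 101111111111111
Gen 8 (rule 22): 100000000000000
Gen 9 (rule 109): 101111111111111
Gen 10 (rule 22): 100000000000000
Gen 11 (rule 109): 101111111111111
Gen 12 (rule 22): 100000000000000
Gen 13 (rule 109): 101111111111111
Gen 14 (rule 22): 100000000000000
Gen 15 (rule 109): 101111111111111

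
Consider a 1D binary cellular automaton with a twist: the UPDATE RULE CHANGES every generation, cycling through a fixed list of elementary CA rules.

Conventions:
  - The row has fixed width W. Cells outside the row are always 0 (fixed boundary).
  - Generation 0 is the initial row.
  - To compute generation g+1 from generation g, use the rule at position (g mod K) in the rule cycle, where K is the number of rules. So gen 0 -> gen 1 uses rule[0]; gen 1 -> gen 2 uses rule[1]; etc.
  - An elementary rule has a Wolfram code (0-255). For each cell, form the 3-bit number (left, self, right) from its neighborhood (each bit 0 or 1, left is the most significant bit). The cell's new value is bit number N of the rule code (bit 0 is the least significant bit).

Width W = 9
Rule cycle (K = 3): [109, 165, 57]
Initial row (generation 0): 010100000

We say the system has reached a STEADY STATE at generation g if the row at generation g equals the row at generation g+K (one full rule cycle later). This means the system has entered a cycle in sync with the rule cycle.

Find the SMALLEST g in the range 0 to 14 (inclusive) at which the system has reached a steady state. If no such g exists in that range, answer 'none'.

Gen 0: 010100000
Gen 1 (rule 109): 011101111
Gen 2 (rule 165): 001010110
Gen 3 (rule 57): 100101101
Gen 4 (rule 109): 100111111
Gen 5 (rule 165): 100011110
Gen 6 (rule 57): 011010001
Gen 7 (rule 109): 011110101
Gen 8 (rule 165): 001101111
Gen 9 (rule 57): 101011000
Gen 10 (rule 109): 111111011
Gen 11 (rule 165): 011110100
Gen 12 (rule 57): 010001011
Gen 13 (rule 109): 010101111
Gen 14 (rule 165): 011110110
Gen 15 (rule 57): 010001101
Gen 16 (rule 109): 010101111
Gen 17 (rule 165): 011110110

Answer: 13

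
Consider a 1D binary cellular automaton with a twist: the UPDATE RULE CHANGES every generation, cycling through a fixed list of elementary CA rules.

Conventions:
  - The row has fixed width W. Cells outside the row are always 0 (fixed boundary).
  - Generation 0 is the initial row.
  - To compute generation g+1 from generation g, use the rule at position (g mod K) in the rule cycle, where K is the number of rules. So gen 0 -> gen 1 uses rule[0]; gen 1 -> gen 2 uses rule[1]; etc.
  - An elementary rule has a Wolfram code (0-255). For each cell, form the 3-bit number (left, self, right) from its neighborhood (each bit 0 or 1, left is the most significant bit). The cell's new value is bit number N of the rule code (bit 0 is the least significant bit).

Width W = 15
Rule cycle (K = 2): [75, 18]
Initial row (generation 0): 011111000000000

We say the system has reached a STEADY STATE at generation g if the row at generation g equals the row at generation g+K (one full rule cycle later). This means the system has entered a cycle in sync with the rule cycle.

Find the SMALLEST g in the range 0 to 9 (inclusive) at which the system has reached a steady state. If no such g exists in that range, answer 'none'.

Gen 0: 011111000000000
Gen 1 (rule 75): 110001011111111
Gen 2 (rule 18): 001010000000000
Gen 3 (rule 75): 110000111111111
Gen 4 (rule 18): 001001000000000
Gen 5 (rule 75): 110010011111111
Gen 6 (rule 18): 001101100000000
Gen 7 (rule 75): 111101101111111
Gen 8 (rule 18): 000000000000000
Gen 9 (rule 75): 111111111111111
Gen 10 (rule 18): 000000000000000
Gen 11 (rule 75): 111111111111111

Answer: 8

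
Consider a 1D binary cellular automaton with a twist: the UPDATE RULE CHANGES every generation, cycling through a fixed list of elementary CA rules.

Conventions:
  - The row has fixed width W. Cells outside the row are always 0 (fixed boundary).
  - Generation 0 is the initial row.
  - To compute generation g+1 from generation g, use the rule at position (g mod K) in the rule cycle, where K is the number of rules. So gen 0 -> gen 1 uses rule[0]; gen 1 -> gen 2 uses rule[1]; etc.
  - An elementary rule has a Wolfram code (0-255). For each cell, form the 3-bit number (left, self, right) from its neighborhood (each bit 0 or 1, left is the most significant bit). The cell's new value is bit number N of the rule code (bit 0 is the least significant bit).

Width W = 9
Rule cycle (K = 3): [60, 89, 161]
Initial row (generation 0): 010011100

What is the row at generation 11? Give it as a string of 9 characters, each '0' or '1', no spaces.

Gen 0: 010011100
Gen 1 (rule 60): 011010010
Gen 2 (rule 89): 011001001
Gen 3 (rule 161): 000000000
Gen 4 (rule 60): 000000000
Gen 5 (rule 89): 111111111
Gen 6 (rule 161): 011111110
Gen 7 (rule 60): 010000001
Gen 8 (rule 89): 001111100
Gen 9 (rule 161): 100111001
Gen 10 (rule 60): 110100101
Gen 11 (rule 89): 110010000

Answer: 110010000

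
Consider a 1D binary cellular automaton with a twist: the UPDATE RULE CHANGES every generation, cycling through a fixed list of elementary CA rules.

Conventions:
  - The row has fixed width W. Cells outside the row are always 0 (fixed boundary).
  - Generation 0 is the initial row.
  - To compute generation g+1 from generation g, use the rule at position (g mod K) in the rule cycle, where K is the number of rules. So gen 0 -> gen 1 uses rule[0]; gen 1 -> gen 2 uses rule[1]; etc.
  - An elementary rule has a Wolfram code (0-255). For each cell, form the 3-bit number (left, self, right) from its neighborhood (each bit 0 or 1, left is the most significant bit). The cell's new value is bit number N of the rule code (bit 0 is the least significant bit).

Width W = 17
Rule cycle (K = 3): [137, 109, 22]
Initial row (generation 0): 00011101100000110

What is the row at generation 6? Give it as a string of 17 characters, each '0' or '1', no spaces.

Answer: 11100010111110101

Derivation:
Gen 0: 00011101100000110
Gen 1 (rule 137): 11011001001110100
Gen 2 (rule 109): 11111001001011101
Gen 3 (rule 22): 00000111111000001
Gen 4 (rule 137): 11110111110011100
Gen 5 (rule 109): 10011100010010101
Gen 6 (rule 22): 11100010111110101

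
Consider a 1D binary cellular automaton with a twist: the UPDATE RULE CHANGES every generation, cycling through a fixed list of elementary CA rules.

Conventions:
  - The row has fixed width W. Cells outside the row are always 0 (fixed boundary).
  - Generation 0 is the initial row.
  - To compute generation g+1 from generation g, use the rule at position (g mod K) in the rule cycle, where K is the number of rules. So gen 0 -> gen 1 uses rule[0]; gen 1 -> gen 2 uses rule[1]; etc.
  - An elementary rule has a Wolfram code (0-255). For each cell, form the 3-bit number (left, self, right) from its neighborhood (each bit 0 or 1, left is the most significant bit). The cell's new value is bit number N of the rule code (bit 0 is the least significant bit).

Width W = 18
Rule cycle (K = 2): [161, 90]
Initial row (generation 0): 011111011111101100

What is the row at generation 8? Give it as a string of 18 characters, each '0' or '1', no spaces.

Answer: 001011000100100010

Derivation:
Gen 0: 011111011111101100
Gen 1 (rule 161): 001110101111010001
Gen 2 (rule 90): 011010001001001010
Gen 3 (rule 161): 000100100000000100
Gen 4 (rule 90): 001011010000001010
Gen 5 (rule 161): 100100100111100100
Gen 6 (rule 90): 011011011100111010
Gen 7 (rule 161): 000100101000010100
Gen 8 (rule 90): 001011000100100010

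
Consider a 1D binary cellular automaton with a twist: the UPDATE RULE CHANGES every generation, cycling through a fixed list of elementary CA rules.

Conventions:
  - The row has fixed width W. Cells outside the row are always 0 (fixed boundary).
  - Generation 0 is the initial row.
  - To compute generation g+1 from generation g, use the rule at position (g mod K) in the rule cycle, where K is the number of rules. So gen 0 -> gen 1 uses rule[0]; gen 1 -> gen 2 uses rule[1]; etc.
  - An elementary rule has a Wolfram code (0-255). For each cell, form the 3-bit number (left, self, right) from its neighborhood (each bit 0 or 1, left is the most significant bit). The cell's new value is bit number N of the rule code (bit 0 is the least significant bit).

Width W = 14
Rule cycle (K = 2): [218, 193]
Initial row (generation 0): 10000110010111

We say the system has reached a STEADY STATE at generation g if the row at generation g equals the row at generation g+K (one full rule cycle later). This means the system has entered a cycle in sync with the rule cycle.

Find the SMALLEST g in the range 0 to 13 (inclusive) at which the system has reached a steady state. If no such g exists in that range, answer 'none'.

Answer: 5

Derivation:
Gen 0: 10000110010111
Gen 1 (rule 218): 01001111100111
Gen 2 (rule 193): 00000111100011
Gen 3 (rule 218): 00001111110111
Gen 4 (rule 193): 11100111110011
Gen 5 (rule 218): 11111111111111
Gen 6 (rule 193): 01111111111111
Gen 7 (rule 218): 11111111111111
Gen 8 (rule 193): 01111111111111
Gen 9 (rule 218): 11111111111111
Gen 10 (rule 193): 01111111111111
Gen 11 (rule 218): 11111111111111
Gen 12 (rule 193): 01111111111111
Gen 13 (rule 218): 11111111111111
Gen 14 (rule 193): 01111111111111
Gen 15 (rule 218): 11111111111111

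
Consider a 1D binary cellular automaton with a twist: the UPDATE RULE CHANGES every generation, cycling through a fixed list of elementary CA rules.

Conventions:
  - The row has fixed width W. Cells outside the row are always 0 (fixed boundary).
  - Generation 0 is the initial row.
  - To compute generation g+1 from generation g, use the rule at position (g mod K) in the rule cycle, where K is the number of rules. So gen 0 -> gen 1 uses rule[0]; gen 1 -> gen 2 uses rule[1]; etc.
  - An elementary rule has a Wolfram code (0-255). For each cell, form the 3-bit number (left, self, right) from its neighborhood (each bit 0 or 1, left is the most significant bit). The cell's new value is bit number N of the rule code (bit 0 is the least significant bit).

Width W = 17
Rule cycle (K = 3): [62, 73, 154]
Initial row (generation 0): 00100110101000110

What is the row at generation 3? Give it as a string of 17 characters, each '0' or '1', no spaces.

Answer: 10101000101001010

Derivation:
Gen 0: 00100110101000110
Gen 1 (rule 62): 01111101111101101
Gen 2 (rule 73): 01000101000101100
Gen 3 (rule 154): 10101000101001010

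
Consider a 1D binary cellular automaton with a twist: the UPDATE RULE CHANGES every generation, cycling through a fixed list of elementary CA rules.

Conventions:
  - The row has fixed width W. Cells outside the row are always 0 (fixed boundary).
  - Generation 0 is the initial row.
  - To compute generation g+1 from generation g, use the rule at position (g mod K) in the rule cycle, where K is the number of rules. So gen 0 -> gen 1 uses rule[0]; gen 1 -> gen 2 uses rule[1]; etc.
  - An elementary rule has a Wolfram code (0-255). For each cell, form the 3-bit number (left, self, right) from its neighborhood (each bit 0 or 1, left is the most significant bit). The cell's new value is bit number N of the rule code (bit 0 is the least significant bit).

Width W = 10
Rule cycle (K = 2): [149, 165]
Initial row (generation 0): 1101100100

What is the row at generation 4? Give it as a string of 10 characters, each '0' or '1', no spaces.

Gen 0: 1101100100
Gen 1 (rule 149): 0000010111
Gen 2 (rule 165): 1111011010
Gen 3 (rule 149): 0110000011
Gen 4 (rule 165): 0000111000

Answer: 0000111000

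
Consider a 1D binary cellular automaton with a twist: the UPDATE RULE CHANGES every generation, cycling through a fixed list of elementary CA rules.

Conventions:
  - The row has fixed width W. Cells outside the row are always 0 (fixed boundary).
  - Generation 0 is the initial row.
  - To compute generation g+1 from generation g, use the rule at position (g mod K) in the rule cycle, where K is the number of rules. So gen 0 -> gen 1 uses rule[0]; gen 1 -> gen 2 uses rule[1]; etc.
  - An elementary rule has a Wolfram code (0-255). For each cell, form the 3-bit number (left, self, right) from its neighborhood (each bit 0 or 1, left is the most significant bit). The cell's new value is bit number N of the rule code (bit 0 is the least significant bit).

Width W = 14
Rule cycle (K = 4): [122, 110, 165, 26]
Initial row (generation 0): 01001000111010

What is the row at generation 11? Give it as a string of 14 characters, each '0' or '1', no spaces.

Answer: 01111000011001

Derivation:
Gen 0: 01001000111010
Gen 1 (rule 122): 10110101101101
Gen 2 (rule 110): 11111111111111
Gen 3 (rule 165): 01111111111110
Gen 4 (rule 26): 11000000000001
Gen 5 (rule 122): 11100000000010
Gen 6 (rule 110): 10100000000110
Gen 7 (rule 165): 11101111110000
Gen 8 (rule 26): 10001000001000
Gen 9 (rule 122): 01010100010100
Gen 10 (rule 110): 11111100111100
Gen 11 (rule 165): 01111000011001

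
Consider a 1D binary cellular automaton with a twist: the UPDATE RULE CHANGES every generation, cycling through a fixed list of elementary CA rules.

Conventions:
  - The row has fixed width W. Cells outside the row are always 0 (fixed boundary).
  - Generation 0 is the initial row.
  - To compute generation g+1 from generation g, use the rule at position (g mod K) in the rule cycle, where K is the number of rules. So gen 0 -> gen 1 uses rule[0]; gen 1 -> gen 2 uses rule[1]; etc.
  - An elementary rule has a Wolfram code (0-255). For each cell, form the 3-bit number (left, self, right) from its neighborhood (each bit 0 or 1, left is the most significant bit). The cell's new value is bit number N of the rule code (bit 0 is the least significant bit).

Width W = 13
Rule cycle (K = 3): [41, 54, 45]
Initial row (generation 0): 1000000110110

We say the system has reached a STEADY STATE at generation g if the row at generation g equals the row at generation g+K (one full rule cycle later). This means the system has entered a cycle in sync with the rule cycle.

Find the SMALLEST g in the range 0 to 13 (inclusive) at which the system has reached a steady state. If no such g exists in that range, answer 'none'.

Gen 0: 1000000110110
Gen 1 (rule 41): 0011110101100
Gen 2 (rule 54): 0100001110010
Gen 3 (rule 45): 0101101000010
Gen 4 (rule 41): 0011010011000
Gen 5 (rule 54): 0100111100100
Gen 6 (rule 45): 0100100000101
Gen 7 (rule 41): 0000001110010
Gen 8 (rule 54): 0000010001111
Gen 9 (rule 45): 1111010101000
Gen 10 (rule 41): 1000101010011
Gen 11 (rule 54): 1101111111100
Gen 12 (rule 45): 1011000000001
Gen 13 (rule 41): 0110011111100
Gen 14 (rule 54): 1001100000010
Gen 15 (rule 45): 1001001111010
Gen 16 (rule 41): 0000001000100

Answer: none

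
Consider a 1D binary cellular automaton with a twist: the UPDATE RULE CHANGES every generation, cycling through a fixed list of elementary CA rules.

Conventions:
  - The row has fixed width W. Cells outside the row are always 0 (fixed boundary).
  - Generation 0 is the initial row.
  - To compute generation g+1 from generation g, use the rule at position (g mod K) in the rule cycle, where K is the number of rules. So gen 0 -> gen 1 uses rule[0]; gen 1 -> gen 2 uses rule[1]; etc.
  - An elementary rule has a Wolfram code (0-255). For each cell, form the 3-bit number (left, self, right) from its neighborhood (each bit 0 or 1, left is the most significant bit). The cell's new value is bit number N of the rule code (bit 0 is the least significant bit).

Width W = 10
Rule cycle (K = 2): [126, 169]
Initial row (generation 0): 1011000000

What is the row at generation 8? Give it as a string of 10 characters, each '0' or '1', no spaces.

Answer: 1111111110

Derivation:
Gen 0: 1011000000
Gen 1 (rule 126): 1111100000
Gen 2 (rule 169): 1111001111
Gen 3 (rule 126): 1001111001
Gen 4 (rule 169): 0001110000
Gen 5 (rule 126): 0011011000
Gen 6 (rule 169): 1010110011
Gen 7 (rule 126): 1111111111
Gen 8 (rule 169): 1111111110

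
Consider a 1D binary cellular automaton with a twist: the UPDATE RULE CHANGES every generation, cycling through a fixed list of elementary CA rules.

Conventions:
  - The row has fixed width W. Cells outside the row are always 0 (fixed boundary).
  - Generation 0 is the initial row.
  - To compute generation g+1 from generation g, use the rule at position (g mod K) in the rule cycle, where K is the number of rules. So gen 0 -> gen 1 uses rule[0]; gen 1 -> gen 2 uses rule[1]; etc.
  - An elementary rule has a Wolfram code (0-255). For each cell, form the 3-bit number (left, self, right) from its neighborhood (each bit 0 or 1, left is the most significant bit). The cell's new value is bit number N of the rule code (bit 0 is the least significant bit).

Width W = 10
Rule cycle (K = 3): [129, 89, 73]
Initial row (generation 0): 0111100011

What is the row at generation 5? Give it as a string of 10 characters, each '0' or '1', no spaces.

Gen 0: 0111100011
Gen 1 (rule 129): 0011001000
Gen 2 (rule 89): 1011100111
Gen 3 (rule 73): 0010100101
Gen 4 (rule 129): 1000000000
Gen 5 (rule 89): 0111111111

Answer: 0111111111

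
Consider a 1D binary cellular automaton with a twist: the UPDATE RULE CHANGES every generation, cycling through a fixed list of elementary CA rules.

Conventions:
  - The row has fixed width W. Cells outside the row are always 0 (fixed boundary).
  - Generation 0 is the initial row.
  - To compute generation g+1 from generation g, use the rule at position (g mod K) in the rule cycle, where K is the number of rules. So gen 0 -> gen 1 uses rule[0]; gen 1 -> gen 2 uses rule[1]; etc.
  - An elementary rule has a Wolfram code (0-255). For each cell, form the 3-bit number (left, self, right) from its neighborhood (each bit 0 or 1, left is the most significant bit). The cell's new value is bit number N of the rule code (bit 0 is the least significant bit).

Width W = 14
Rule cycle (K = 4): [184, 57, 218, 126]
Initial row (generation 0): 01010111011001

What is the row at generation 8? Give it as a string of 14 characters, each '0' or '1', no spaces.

Answer: 11110000000011

Derivation:
Gen 0: 01010111011001
Gen 1 (rule 184): 00101110110100
Gen 2 (rule 57): 10011001101011
Gen 3 (rule 218): 01111111100011
Gen 4 (rule 126): 11000000110111
Gen 5 (rule 184): 10100000101110
Gen 6 (rule 57): 01011110011001
Gen 7 (rule 218): 10011111111110
Gen 8 (rule 126): 11110000000011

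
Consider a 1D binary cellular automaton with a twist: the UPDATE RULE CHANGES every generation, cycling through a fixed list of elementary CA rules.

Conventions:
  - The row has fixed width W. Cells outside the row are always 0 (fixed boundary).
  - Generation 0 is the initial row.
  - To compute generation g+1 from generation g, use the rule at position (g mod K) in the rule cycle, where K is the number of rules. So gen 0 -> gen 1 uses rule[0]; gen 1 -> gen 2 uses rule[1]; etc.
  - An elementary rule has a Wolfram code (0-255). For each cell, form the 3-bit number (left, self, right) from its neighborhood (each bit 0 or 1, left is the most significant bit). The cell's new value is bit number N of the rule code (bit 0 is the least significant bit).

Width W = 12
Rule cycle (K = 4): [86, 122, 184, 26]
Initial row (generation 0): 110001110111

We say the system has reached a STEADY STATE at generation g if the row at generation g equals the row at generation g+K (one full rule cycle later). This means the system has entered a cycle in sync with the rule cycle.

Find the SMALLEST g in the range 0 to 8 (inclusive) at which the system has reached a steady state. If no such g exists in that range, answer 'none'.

Gen 0: 110001110111
Gen 1 (rule 86): 011010010001
Gen 2 (rule 122): 111101101010
Gen 3 (rule 184): 111011010101
Gen 4 (rule 26): 100010000000
Gen 5 (rule 86): 110111000000
Gen 6 (rule 122): 111101100000
Gen 7 (rule 184): 111011010000
Gen 8 (rule 26): 100010001000
Gen 9 (rule 86): 110111011100
Gen 10 (rule 122): 111101110110
Gen 11 (rule 184): 111011101101
Gen 12 (rule 26): 100010001000

Answer: 8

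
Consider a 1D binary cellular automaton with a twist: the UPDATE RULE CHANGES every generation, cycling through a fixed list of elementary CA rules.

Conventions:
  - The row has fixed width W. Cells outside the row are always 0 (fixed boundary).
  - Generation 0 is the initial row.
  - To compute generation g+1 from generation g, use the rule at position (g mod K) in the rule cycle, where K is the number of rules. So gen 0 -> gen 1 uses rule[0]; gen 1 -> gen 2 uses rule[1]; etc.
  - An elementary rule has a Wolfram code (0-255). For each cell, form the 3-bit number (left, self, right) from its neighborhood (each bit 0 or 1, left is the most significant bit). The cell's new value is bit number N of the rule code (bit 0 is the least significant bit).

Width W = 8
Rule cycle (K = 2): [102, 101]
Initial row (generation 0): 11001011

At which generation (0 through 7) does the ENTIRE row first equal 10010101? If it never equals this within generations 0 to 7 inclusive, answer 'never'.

Gen 0: 11001011
Gen 1 (rule 102): 01011101
Gen 2 (rule 101): 01100111
Gen 3 (rule 102): 10101001
Gen 4 (rule 101): 11111001
Gen 5 (rule 102): 00001011
Gen 6 (rule 101): 11101101
Gen 7 (rule 102): 00110111

Answer: never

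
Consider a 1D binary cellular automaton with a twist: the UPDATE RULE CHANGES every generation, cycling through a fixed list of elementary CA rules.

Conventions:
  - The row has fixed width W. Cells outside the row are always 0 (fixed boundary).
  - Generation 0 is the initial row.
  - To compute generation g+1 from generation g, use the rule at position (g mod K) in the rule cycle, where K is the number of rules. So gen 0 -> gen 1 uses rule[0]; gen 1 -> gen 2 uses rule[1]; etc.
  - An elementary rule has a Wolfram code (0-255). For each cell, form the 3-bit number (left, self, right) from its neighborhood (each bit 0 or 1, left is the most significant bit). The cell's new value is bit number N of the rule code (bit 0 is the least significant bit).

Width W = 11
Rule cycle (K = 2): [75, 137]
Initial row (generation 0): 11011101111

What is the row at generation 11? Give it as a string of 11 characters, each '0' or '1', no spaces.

Answer: 00001101010

Derivation:
Gen 0: 11011101111
Gen 1 (rule 75): 11010101001
Gen 2 (rule 137): 10000000000
Gen 3 (rule 75): 00111111111
Gen 4 (rule 137): 10111111110
Gen 5 (rule 75): 00100000010
Gen 6 (rule 137): 10001111000
Gen 7 (rule 75): 00111001011
Gen 8 (rule 137): 10110000010
Gen 9 (rule 75): 00110111100
Gen 10 (rule 137): 10100111001
Gen 11 (rule 75): 00001101010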